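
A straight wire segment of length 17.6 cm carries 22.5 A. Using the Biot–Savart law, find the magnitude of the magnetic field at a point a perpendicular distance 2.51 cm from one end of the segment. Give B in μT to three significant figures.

B ≈ 88.7 μT

For a finite straight segment, B = (μ₀I/4πd)(sinθ₁ + sinθ₂), where θ₁, θ₂ are the angles from the perpendicular to each end.
The perpendicular foot is at one end, so the two end-offsets along the wire are 0 and L = 0.176 m.
sinθ₁ = 0/√(0²+0.0251²) = 0.0000; sinθ₂ = 0.176/√(0.176²+0.0251²) = 0.9900.
B = (4π×10⁻⁷ × 22.5) / (4π × 0.0251) × (0.0000 + 0.9900) = 8.87×10⁻⁵ T.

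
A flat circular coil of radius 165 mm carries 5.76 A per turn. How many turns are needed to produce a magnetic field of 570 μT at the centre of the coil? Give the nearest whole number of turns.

N = 26

For an N-turn coil, B = Nμ₀I/(2R). A single turn gives B₁ = 2.19×10⁻⁵ T with R = 0.165 m.
N = B/B₁ = 5.70×10⁻⁴ / 2.19×10⁻⁵ = 25.99.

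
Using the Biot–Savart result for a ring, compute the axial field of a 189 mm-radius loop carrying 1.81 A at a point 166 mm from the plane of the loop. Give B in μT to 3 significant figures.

On the axis of a circular loop, B = μ₀IR² / [2(R²+z²)^(3/2)].
R² + z² = (0.189)² + (0.166)² = 0.06328 m², and (R²+z²)^(3/2) = 1.59×10⁻² m³.
B = (4π×10⁻⁷ × 1.81 × 0.03572) / (2 × 1.59×10⁻²) = 2.55×10⁻⁶ T.

B ≈ 2.55 μT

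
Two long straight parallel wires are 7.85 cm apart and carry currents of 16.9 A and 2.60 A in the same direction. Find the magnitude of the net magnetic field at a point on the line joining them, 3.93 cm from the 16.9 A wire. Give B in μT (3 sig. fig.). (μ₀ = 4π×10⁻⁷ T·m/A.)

Each long wire gives B = μ₀I/(2πd). Distances are d₁ = 0.0393 m and d₂ = 0.0392 m.
B₁ = 8.60×10⁻⁵ T, B₂ = 1.33×10⁻⁵ T.
Between parallel currents the two contributions point in opposite directions, so they subtract. B = |B₁ − B₂| = |8.60×10⁻⁵ − 1.33×10⁻⁵| = 7.27×10⁻⁵ T.

B ≈ 72.7 μT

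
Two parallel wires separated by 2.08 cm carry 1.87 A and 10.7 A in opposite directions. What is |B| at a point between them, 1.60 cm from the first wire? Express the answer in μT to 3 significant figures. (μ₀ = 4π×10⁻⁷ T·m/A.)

Each long wire gives B = μ₀I/(2πd). Distances are d₁ = 0.016 m and d₂ = 0.0048 m.
B₁ = 2.34×10⁻⁵ T, B₂ = 4.46×10⁻⁴ T.
Between antiparallel currents both contributions point the same way, so they add. B = B₁ + B₂ = 2.34×10⁻⁵ + 4.46×10⁻⁴ = 4.69×10⁻⁴ T.

B ≈ 469 μT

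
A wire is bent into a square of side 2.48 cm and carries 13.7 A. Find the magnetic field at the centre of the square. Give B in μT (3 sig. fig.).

B ≈ 625 μT

Each side is a finite straight segment at perpendicular distance d = a/(2 tan(π/4)) = 0.0124 m from the centre, with end-angles ±π/4.
One side contributes B₁ = (μ₀I/4πd)·2 sin(π/4) = 1.56×10⁻⁴ T.
All 4 sides add in the same direction: B = 4 × 1.56×10⁻⁴ = 6.25×10⁻⁴ T.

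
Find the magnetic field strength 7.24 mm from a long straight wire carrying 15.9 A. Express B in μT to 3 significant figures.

B ≈ 439 μT

For an infinitely long straight wire, B = μ₀I/(2πd).
B = (4π×10⁻⁷ × 15.9) / (2π × 0.00724) = 4.39×10⁻⁴ T.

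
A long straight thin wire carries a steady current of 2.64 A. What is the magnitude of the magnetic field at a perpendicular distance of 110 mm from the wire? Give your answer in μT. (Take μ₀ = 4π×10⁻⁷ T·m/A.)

For an infinitely long straight wire, B = μ₀I/(2πd).
B = (4π×10⁻⁷ × 2.64) / (2π × 0.11) = 4.80×10⁻⁶ T.

B ≈ 4.80 μT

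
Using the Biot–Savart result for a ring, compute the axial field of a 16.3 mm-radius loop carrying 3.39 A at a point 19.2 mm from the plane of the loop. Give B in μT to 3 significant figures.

B ≈ 35.4 μT

On the axis of a circular loop, B = μ₀IR² / [2(R²+z²)^(3/2)].
R² + z² = (0.0163)² + (0.0192)² = 0.0006343 m², and (R²+z²)^(3/2) = 1.60×10⁻⁵ m³.
B = (4π×10⁻⁷ × 3.39 × 0.0002657) / (2 × 1.60×10⁻⁵) = 3.54×10⁻⁵ T.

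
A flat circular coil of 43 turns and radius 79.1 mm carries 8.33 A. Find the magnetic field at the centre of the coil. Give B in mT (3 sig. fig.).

For an N-turn flat coil, B = Nμ₀I/(2R) with R = 0.0791 m.
B = 43 × 6.62×10⁻⁵ T = 2.85×10⁻³ T.

B ≈ 2.85 mT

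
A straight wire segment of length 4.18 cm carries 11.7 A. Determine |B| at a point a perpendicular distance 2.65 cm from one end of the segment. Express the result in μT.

B ≈ 37.3 μT

For a finite straight segment, B = (μ₀I/4πd)(sinθ₁ + sinθ₂), where θ₁, θ₂ are the angles from the perpendicular to each end.
The perpendicular foot is at one end, so the two end-offsets along the wire are 0 and L = 0.0418 m.
sinθ₁ = 0/√(0²+0.0265²) = 0.0000; sinθ₂ = 0.0418/√(0.0418²+0.0265²) = 0.8446.
B = (4π×10⁻⁷ × 11.7) / (4π × 0.0265) × (0.0000 + 0.8446) = 3.73×10⁻⁵ T.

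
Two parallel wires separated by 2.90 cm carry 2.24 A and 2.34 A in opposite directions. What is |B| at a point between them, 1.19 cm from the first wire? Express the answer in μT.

B ≈ 65.0 μT

Each long wire gives B = μ₀I/(2πd). Distances are d₁ = 0.0119 m and d₂ = 0.0171 m.
B₁ = 3.76×10⁻⁵ T, B₂ = 2.74×10⁻⁵ T.
Between antiparallel currents both contributions point the same way, so they add. B = B₁ + B₂ = 3.76×10⁻⁵ + 2.74×10⁻⁵ = 6.50×10⁻⁵ T.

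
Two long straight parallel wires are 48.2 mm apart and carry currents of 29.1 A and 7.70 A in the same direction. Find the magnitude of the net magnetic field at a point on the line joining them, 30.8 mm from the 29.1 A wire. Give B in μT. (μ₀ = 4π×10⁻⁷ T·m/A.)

B ≈ 100 μT

Each long wire gives B = μ₀I/(2πd). Distances are d₁ = 0.0308 m and d₂ = 0.0174 m.
B₁ = 1.89×10⁻⁴ T, B₂ = 8.85×10⁻⁵ T.
Between parallel currents the two contributions point in opposite directions, so they subtract. B = |B₁ − B₂| = |1.89×10⁻⁴ − 8.85×10⁻⁵| = 1.00×10⁻⁴ T.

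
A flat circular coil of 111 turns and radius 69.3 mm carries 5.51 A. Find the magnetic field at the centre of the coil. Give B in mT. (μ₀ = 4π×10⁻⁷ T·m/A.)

B ≈ 5.55 mT

For an N-turn flat coil, B = Nμ₀I/(2R) with R = 0.0693 m.
B = 111 × 5.00×10⁻⁵ T = 5.55×10⁻³ T.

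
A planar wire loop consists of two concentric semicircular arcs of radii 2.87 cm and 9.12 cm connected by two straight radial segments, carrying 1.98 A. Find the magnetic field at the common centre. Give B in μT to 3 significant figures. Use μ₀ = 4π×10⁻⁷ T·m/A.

B ≈ 14.9 μT

The radial connectors point toward the centre, so dl × r̂ = 0 and they contribute nothing.
Each semicircle gives μ₀I/(4R): inner arc 2.17×10⁻⁵ T, outer arc 6.82×10⁻⁶ T.
The two arcs carry current in opposite angular senses, so their fields oppose: B = |2.17×10⁻⁵ − 6.82×10⁻⁶| = 1.49×10⁻⁵ T.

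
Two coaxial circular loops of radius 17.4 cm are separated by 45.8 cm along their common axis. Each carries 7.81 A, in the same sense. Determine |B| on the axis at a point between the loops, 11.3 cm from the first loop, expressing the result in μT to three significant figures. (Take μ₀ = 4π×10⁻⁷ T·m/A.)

Each loop contributes B = μ₀IR²/[2(R²+z²)^(3/2)] on the axis, with z measured from that loop.
Loop 1 (z = 0.113 m): B₁ = 1.66×10⁻⁵ T. Loop 2 (z = 0.345 m): B₂ = 2.58×10⁻⁶ T.
The fields add: B = B₁ + B₂ = 1.92×10⁻⁵ T.

B ≈ 19.2 μT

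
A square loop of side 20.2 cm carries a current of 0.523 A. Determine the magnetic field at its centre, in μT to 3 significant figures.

B ≈ 2.93 μT

Each side is a finite straight segment at perpendicular distance d = a/(2 tan(π/4)) = 0.101 m from the centre, with end-angles ±π/4.
One side contributes B₁ = (μ₀I/4πd)·2 sin(π/4) = 7.32×10⁻⁷ T.
All 4 sides add in the same direction: B = 4 × 7.32×10⁻⁷ = 2.93×10⁻⁶ T.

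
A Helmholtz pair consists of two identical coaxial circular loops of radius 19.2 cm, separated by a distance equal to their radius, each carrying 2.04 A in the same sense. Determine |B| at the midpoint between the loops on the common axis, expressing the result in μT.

B ≈ 9.55 μT

Each loop contributes B = μ₀IR²/[2(R²+z²)^(3/2)] on the axis, with z measured from that loop.
Loop 1 (z = 0.096 m): B₁ = 4.78×10⁻⁶ T. Loop 2 (z = 0.096 m): B₂ = 4.78×10⁻⁶ T.
The fields add: B = B₁ + B₂ = 9.55×10⁻⁶ T.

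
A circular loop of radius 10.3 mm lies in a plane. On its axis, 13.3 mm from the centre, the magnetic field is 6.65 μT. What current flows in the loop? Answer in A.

I ≈ 0.475 A

On the axis of a loop, B = μ₀IR²/[2(R²+z²)^(3/2)], so I = 2B(R²+z²)^(3/2)/(μ₀R²).
R² + z² = 0.0001061 + 0.0001769 = 0.000283 m²; raised to 3/2 gives 4.76×10⁻⁶ m³.
I = 2 × 6.65×10⁻⁶ × 4.76×10⁻⁶ / (1.26×10⁻⁶ × 0.0001061) = 0.475 A.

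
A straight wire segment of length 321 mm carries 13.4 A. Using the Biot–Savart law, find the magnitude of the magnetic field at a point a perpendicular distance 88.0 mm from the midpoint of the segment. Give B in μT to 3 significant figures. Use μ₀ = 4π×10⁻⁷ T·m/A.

For a finite straight segment, B = (μ₀I/4πd)(sinθ₁ + sinθ₂), where θ₁, θ₂ are the angles from the perpendicular to each end.
The perpendicular from the point meets the wire at its midpoint, so each end is L/2 = 0.1605 m away along the wire.
sinθ₁ = 0.1605/√(0.1605²+0.088²) = 0.8768; sinθ₂ = 0.1605/√(0.1605²+0.088²) = 0.8768.
B = (4π×10⁻⁷ × 13.4) / (4π × 0.088) × (0.8768 + 0.8768) = 2.67×10⁻⁵ T.

B ≈ 26.7 μT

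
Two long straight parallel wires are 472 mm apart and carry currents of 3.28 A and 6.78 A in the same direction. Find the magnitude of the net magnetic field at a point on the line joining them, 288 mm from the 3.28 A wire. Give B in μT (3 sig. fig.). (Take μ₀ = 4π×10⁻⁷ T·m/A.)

Each long wire gives B = μ₀I/(2πd). Distances are d₁ = 0.288 m and d₂ = 0.184 m.
B₁ = 2.28×10⁻⁶ T, B₂ = 7.37×10⁻⁶ T.
Between parallel currents the two contributions point in opposite directions, so they subtract. B = |B₁ − B₂| = |2.28×10⁻⁶ − 7.37×10⁻⁶| = 5.09×10⁻⁶ T.

B ≈ 5.09 μT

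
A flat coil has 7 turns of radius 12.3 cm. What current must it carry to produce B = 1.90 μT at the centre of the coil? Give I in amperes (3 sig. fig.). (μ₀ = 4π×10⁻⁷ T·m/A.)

I ≈ 0.0531 A

For an N-turn coil, B = Nμ₀I/(2R) with R = 0.123 m, so I = 2RB/(Nμ₀) = 2 × 0.123 × 1.90×10⁻⁶ / (7 × 4π×10⁻⁷) = 5.31×10⁻² A.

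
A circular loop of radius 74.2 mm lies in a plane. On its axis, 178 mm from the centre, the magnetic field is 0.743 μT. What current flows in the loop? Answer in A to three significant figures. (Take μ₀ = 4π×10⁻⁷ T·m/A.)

I ≈ 1.54 A

On the axis of a loop, B = μ₀IR²/[2(R²+z²)^(3/2)], so I = 2B(R²+z²)^(3/2)/(μ₀R²).
R² + z² = 0.005506 + 0.03168 = 0.03719 m²; raised to 3/2 gives 7.17×10⁻³ m³.
I = 2 × 7.43×10⁻⁷ × 7.17×10⁻³ / (1.26×10⁻⁶ × 0.005506) = 1.54 A.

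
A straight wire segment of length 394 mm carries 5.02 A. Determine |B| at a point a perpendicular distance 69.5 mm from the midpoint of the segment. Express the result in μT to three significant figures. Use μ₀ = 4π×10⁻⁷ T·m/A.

B ≈ 13.6 μT

For a finite straight segment, B = (μ₀I/4πd)(sinθ₁ + sinθ₂), where θ₁, θ₂ are the angles from the perpendicular to each end.
The perpendicular from the point meets the wire at its midpoint, so each end is L/2 = 0.197 m away along the wire.
sinθ₁ = 0.197/√(0.197²+0.0695²) = 0.9430; sinθ₂ = 0.197/√(0.197²+0.0695²) = 0.9430.
B = (4π×10⁻⁷ × 5.02) / (4π × 0.0695) × (0.9430 + 0.9430) = 1.36×10⁻⁵ T.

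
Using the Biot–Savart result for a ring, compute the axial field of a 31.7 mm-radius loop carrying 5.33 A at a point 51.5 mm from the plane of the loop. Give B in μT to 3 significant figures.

On the axis of a circular loop, B = μ₀IR² / [2(R²+z²)^(3/2)].
R² + z² = (0.0317)² + (0.0515)² = 0.003657 m², and (R²+z²)^(3/2) = 2.21×10⁻⁴ m³.
B = (4π×10⁻⁷ × 5.33 × 0.001005) / (2 × 2.21×10⁻⁴) = 1.52×10⁻⁵ T.

B ≈ 15.2 μT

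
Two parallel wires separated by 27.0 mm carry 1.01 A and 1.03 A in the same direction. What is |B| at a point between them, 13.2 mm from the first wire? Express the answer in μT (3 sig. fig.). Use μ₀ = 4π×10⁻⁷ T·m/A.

Each long wire gives B = μ₀I/(2πd). Distances are d₁ = 0.0132 m and d₂ = 0.0138 m.
B₁ = 1.53×10⁻⁵ T, B₂ = 1.49×10⁻⁵ T.
Between parallel currents the two contributions point in opposite directions, so they subtract. B = |B₁ − B₂| = |1.53×10⁻⁵ − 1.49×10⁻⁵| = 3.75×10⁻⁷ T.

B ≈ 0.375 μT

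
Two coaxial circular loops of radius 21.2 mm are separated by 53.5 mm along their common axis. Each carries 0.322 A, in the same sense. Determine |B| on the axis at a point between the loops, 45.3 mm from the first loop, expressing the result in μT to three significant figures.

B ≈ 8.47 μT

Each loop contributes B = μ₀IR²/[2(R²+z²)^(3/2)] on the axis, with z measured from that loop.
Loop 1 (z = 0.0453 m): B₁ = 7.27×10⁻⁷ T. Loop 2 (z = 0.0082 m): B₂ = 7.74×10⁻⁶ T.
The fields add: B = B₁ + B₂ = 8.47×10⁻⁶ T.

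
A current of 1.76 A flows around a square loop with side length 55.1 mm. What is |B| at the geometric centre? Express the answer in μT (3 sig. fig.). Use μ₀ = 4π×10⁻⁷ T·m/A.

B ≈ 36.1 μT

Each side is a finite straight segment at perpendicular distance d = a/(2 tan(π/4)) = 0.02755 m from the centre, with end-angles ±π/4.
One side contributes B₁ = (μ₀I/4πd)·2 sin(π/4) = 9.03×10⁻⁶ T.
All 4 sides add in the same direction: B = 4 × 9.03×10⁻⁶ = 3.61×10⁻⁵ T.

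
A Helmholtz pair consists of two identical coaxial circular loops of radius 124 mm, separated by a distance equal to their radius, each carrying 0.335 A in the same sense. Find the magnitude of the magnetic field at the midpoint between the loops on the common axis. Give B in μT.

B ≈ 2.43 μT

Each loop contributes B = μ₀IR²/[2(R²+z²)^(3/2)] on the axis, with z measured from that loop.
Loop 1 (z = 0.062 m): B₁ = 1.21×10⁻⁶ T. Loop 2 (z = 0.062 m): B₂ = 1.21×10⁻⁶ T.
The fields add: B = B₁ + B₂ = 2.43×10⁻⁶ T.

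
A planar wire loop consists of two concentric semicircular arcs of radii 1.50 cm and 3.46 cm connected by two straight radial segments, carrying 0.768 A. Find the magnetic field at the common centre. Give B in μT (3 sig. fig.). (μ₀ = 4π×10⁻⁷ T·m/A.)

B ≈ 9.11 μT

The radial connectors point toward the centre, so dl × r̂ = 0 and they contribute nothing.
Each semicircle gives μ₀I/(4R): inner arc 1.61×10⁻⁵ T, outer arc 6.97×10⁻⁶ T.
The two arcs carry current in opposite angular senses, so their fields oppose: B = |1.61×10⁻⁵ − 6.97×10⁻⁶| = 9.11×10⁻⁶ T.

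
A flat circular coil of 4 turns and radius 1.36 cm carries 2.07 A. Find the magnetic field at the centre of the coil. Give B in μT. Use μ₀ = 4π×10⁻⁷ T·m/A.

B ≈ 383 μT

For an N-turn flat coil, B = Nμ₀I/(2R) with R = 0.0136 m.
B = 4 × 9.56×10⁻⁵ T = 3.83×10⁻⁴ T.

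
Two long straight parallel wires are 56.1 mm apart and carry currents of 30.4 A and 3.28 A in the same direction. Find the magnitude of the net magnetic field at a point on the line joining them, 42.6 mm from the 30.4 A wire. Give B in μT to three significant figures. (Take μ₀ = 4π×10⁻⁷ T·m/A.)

Each long wire gives B = μ₀I/(2πd). Distances are d₁ = 0.0426 m and d₂ = 0.0135 m.
B₁ = 1.43×10⁻⁴ T, B₂ = 4.86×10⁻⁵ T.
Between parallel currents the two contributions point in opposite directions, so they subtract. B = |B₁ − B₂| = |1.43×10⁻⁴ − 4.86×10⁻⁵| = 9.41×10⁻⁵ T.

B ≈ 94.1 μT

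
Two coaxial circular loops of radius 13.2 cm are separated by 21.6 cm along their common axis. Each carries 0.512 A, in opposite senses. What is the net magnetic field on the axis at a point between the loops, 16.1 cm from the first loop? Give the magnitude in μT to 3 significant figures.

Each loop contributes B = μ₀IR²/[2(R²+z²)^(3/2)] on the axis, with z measured from that loop.
Loop 1 (z = 0.161 m): B₁ = 6.21×10⁻⁷ T. Loop 2 (z = 0.055 m): B₂ = 1.92×10⁻⁶ T.
The fields oppose: B = |B₁ − B₂| = 1.30×10⁻⁶ T.

B ≈ 1.30 μT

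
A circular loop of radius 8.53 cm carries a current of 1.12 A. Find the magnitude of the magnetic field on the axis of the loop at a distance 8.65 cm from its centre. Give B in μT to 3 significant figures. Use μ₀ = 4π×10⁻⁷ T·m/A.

B ≈ 2.86 μT

On the axis of a circular loop, B = μ₀IR² / [2(R²+z²)^(3/2)].
R² + z² = (0.0853)² + (0.0865)² = 0.01476 m², and (R²+z²)^(3/2) = 1.79×10⁻³ m³.
B = (4π×10⁻⁷ × 1.12 × 0.007276) / (2 × 1.79×10⁻³) = 2.86×10⁻⁶ T.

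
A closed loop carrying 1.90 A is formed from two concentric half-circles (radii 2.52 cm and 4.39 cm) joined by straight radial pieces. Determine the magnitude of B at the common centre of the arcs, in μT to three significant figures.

The radial connectors point toward the centre, so dl × r̂ = 0 and they contribute nothing.
Each semicircle gives μ₀I/(4R): inner arc 2.37×10⁻⁵ T, outer arc 1.36×10⁻⁵ T.
The two arcs carry current in opposite angular senses, so their fields oppose: B = |2.37×10⁻⁵ − 1.36×10⁻⁵| = 1.01×10⁻⁵ T.

B ≈ 10.1 μT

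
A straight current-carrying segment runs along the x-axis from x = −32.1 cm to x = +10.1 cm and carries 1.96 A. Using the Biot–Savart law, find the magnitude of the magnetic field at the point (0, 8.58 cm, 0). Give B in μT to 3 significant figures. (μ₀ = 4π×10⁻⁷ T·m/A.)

B ≈ 3.95 μT

For a finite straight segment, B = (μ₀I/4πd)(sinθ₁ + sinθ₂), where θ₁, θ₂ are the angles from the perpendicular to each end.
The perpendicular distance is d = 0.0858 m; the end-offsets along the wire are a = 0.321 m and b = 0.101 m.
sinθ₁ = 0.321/√(0.321²+0.0858²) = 0.9661; sinθ₂ = 0.101/√(0.101²+0.0858²) = 0.7621.
B = (4π×10⁻⁷ × 1.96) / (4π × 0.0858) × (0.9661 + 0.7621) = 3.95×10⁻⁶ T.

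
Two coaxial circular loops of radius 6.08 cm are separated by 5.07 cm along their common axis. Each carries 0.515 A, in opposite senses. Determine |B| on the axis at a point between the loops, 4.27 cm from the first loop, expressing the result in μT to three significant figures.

B ≈ 2.27 μT

Each loop contributes B = μ₀IR²/[2(R²+z²)^(3/2)] on the axis, with z measured from that loop.
Loop 1 (z = 0.0427 m): B₁ = 2.92×10⁻⁶ T. Loop 2 (z = 0.008 m): B₂ = 5.19×10⁻⁶ T.
The fields oppose: B = |B₁ − B₂| = 2.27×10⁻⁶ T.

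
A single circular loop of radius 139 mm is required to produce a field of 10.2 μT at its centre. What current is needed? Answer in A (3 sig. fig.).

I ≈ 2.26 A

At the centre of a circular loop B = μ₀I/(2R), so I = 2RB/μ₀.
With R = 0.139 m, I = 2 × 0.139 × 1.02×10⁻⁵ / (4π×10⁻⁷) = 2.26 A.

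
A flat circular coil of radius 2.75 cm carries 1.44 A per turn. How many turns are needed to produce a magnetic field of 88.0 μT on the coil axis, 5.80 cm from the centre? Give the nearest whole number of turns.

For an N-turn coil, B = Nμ₀IR²/[2(R²+z²)^(3/2)]. A single turn gives B₁ = 2.59×10⁻⁶ T with R = 0.0275 m, z = 0.058 m.
N = B/B₁ = 8.80×10⁻⁵ / 2.59×10⁻⁶ = 34.01.

N = 34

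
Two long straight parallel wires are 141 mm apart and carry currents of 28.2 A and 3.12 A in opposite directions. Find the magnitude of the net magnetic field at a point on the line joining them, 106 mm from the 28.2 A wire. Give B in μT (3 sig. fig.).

Each long wire gives B = μ₀I/(2πd). Distances are d₁ = 0.106 m and d₂ = 0.035 m.
B₁ = 5.32×10⁻⁵ T, B₂ = 1.78×10⁻⁵ T.
Between antiparallel currents both contributions point the same way, so they add. B = B₁ + B₂ = 5.32×10⁻⁵ + 1.78×10⁻⁵ = 7.10×10⁻⁵ T.

B ≈ 71.0 μT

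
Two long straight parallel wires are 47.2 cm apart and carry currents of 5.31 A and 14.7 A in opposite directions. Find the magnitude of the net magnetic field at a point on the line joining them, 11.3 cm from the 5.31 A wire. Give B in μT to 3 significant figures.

B ≈ 17.6 μT

Each long wire gives B = μ₀I/(2πd). Distances are d₁ = 0.113 m and d₂ = 0.359 m.
B₁ = 9.40×10⁻⁶ T, B₂ = 8.19×10⁻⁶ T.
Between antiparallel currents both contributions point the same way, so they add. B = B₁ + B₂ = 9.40×10⁻⁶ + 8.19×10⁻⁶ = 1.76×10⁻⁵ T.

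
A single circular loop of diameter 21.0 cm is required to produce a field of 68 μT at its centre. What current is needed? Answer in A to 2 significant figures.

I ≈ 11 A

At the centre of a circular loop B = μ₀I/(2R), so I = 2RB/μ₀.
With R = 0.105 m, I = 2 × 0.105 × 6.80×10⁻⁵ / (4π×10⁻⁷) = 11.4 A.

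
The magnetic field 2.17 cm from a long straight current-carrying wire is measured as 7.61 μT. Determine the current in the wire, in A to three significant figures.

I ≈ 0.826 A

For a long straight wire B = μ₀I/(2πd), so I = 2πdB/μ₀.
I = 2π × 0.0217 × 7.61×10⁻⁶ / (4π×10⁻⁷) = 0.826 A.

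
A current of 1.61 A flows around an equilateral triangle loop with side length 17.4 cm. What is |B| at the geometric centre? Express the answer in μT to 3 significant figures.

Each side is a finite straight segment at perpendicular distance d = a/(2 tan(π/3)) = 0.05023 m from the centre, with end-angles ±π/3.
One side contributes B₁ = (μ₀I/4πd)·2 sin(π/3) = 5.55×10⁻⁶ T.
All 3 sides add in the same direction: B = 3 × 5.55×10⁻⁶ = 1.67×10⁻⁵ T.

B ≈ 16.7 μT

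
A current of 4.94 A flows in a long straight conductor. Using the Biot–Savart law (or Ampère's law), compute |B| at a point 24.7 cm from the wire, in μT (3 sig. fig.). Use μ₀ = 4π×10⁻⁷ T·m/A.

B ≈ 4.00 μT

For an infinitely long straight wire, B = μ₀I/(2πd).
B = (4π×10⁻⁷ × 4.94) / (2π × 0.247) = 4.00×10⁻⁶ T.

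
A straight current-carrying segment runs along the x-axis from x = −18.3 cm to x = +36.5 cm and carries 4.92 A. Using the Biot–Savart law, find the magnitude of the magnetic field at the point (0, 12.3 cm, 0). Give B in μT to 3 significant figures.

B ≈ 7.11 μT

For a finite straight segment, B = (μ₀I/4πd)(sinθ₁ + sinθ₂), where θ₁, θ₂ are the angles from the perpendicular to each end.
The perpendicular distance is d = 0.123 m; the end-offsets along the wire are a = 0.183 m and b = 0.365 m.
sinθ₁ = 0.183/√(0.183²+0.123²) = 0.8300; sinθ₂ = 0.365/√(0.365²+0.123²) = 0.9476.
B = (4π×10⁻⁷ × 4.92) / (4π × 0.123) × (0.8300 + 0.9476) = 7.11×10⁻⁶ T.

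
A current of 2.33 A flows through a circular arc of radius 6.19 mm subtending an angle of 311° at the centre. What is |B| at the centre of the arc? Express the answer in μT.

The Biot–Savart field of a circular arc at its centre is B = μ₀Iφ/(4πR), with φ = 5.428 rad.
B = (4π×10⁻⁷ × 2.33 × 5.428) / (4π × 0.00619) = 2.04×10⁻⁴ T.

B ≈ 204 μT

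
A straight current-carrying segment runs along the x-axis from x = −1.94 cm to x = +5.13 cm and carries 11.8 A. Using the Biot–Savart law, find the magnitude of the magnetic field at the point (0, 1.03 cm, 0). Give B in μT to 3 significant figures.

For a finite straight segment, B = (μ₀I/4πd)(sinθ₁ + sinθ₂), where θ₁, θ₂ are the angles from the perpendicular to each end.
The perpendicular distance is d = 0.0103 m; the end-offsets along the wire are a = 0.0194 m and b = 0.0513 m.
sinθ₁ = 0.0194/√(0.0194²+0.0103²) = 0.8832; sinθ₂ = 0.0513/√(0.0513²+0.0103²) = 0.9804.
B = (4π×10⁻⁷ × 11.8) / (4π × 0.0103) × (0.8832 + 0.9804) = 2.14×10⁻⁴ T.

B ≈ 214 μT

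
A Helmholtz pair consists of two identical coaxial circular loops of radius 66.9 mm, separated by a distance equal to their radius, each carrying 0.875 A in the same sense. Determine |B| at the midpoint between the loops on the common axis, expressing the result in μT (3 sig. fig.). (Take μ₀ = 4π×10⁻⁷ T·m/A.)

B ≈ 11.8 μT

Each loop contributes B = μ₀IR²/[2(R²+z²)^(3/2)] on the axis, with z measured from that loop.
Loop 1 (z = 0.03345 m): B₁ = 5.88×10⁻⁶ T. Loop 2 (z = 0.03345 m): B₂ = 5.88×10⁻⁶ T.
The fields add: B = B₁ + B₂ = 1.18×10⁻⁵ T.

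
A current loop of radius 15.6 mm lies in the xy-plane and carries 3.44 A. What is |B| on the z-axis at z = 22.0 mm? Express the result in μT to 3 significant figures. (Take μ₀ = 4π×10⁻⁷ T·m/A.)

On the axis of a circular loop, B = μ₀IR² / [2(R²+z²)^(3/2)].
R² + z² = (0.0156)² + (0.022)² = 0.0007274 m², and (R²+z²)^(3/2) = 1.96×10⁻⁵ m³.
B = (4π×10⁻⁷ × 3.44 × 0.0002434) / (2 × 1.96×10⁻⁵) = 2.68×10⁻⁵ T.

B ≈ 26.8 μT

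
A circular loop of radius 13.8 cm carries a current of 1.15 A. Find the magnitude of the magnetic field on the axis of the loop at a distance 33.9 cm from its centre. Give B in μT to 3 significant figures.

On the axis of a circular loop, B = μ₀IR² / [2(R²+z²)^(3/2)].
R² + z² = (0.138)² + (0.339)² = 0.134 m², and (R²+z²)^(3/2) = 4.90×10⁻² m³.
B = (4π×10⁻⁷ × 1.15 × 0.01904) / (2 × 4.90×10⁻²) = 2.81×10⁻⁷ T.

B ≈ 0.281 μT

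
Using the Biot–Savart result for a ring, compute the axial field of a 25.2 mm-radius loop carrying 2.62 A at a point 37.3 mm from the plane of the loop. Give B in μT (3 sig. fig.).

On the axis of a circular loop, B = μ₀IR² / [2(R²+z²)^(3/2)].
R² + z² = (0.0252)² + (0.0373)² = 0.002026 m², and (R²+z²)^(3/2) = 9.12×10⁻⁵ m³.
B = (4π×10⁻⁷ × 2.62 × 0.000635) / (2 × 9.12×10⁻⁵) = 1.15×10⁻⁵ T.

B ≈ 11.5 μT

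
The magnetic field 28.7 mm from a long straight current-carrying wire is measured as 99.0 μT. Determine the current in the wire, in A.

I ≈ 14.2 A

For a long straight wire B = μ₀I/(2πd), so I = 2πdB/μ₀.
I = 2π × 0.0287 × 9.90×10⁻⁵ / (4π×10⁻⁷) = 14.2 A.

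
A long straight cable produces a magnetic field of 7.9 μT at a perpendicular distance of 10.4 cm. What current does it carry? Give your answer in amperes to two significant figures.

I ≈ 4.1 A

For a long straight wire B = μ₀I/(2πd), so I = 2πdB/μ₀.
I = 2π × 0.104 × 7.90×10⁻⁶ / (4π×10⁻⁷) = 4.11 A.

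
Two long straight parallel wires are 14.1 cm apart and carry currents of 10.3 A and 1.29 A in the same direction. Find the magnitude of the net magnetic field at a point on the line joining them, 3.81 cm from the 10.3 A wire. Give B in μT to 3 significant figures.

Each long wire gives B = μ₀I/(2πd). Distances are d₁ = 0.0381 m and d₂ = 0.1029 m.
B₁ = 5.41×10⁻⁵ T, B₂ = 2.51×10⁻⁶ T.
Between parallel currents the two contributions point in opposite directions, so they subtract. B = |B₁ − B₂| = |5.41×10⁻⁵ − 2.51×10⁻⁶| = 5.16×10⁻⁵ T.

B ≈ 51.6 μT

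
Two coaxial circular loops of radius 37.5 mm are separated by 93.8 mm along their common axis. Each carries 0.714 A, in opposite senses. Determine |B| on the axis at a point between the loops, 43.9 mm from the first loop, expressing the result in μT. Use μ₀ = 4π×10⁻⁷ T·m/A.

Each loop contributes B = μ₀IR²/[2(R²+z²)^(3/2)] on the axis, with z measured from that loop.
Loop 1 (z = 0.0439 m): B₁ = 3.28×10⁻⁶ T. Loop 2 (z = 0.0499 m): B₂ = 2.59×10⁻⁶ T.
The fields oppose: B = |B₁ − B₂| = 6.84×10⁻⁷ T.

B ≈ 0.684 μT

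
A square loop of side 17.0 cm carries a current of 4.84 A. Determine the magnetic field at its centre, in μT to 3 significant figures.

B ≈ 32.2 μT

Each side is a finite straight segment at perpendicular distance d = a/(2 tan(π/4)) = 0.085 m from the centre, with end-angles ±π/4.
One side contributes B₁ = (μ₀I/4πd)·2 sin(π/4) = 8.05×10⁻⁶ T.
All 4 sides add in the same direction: B = 4 × 8.05×10⁻⁶ = 3.22×10⁻⁵ T.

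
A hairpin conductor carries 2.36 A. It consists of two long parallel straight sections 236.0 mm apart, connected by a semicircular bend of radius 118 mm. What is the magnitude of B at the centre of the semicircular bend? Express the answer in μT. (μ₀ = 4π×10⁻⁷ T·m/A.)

The semicircular arc contributes B_arc = μ₀I·π/(4πR) = μ₀I/(4R) = 6.28×10⁻⁶ T.
Each semi-infinite lead is at perpendicular distance R = 0.118 m from the centre, with the perpendicular foot at its near end, so it contributes μ₀I/(4πR); both point the same way, together 4.00×10⁻⁶ T.
Arc and leads all point the same direction: B = 6.28×10⁻⁶ + 4.00×10⁻⁶ = 1.03×10⁻⁵ T.

B ≈ 10.3 μT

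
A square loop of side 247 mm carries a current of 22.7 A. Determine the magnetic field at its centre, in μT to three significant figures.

B ≈ 104 μT

Each side is a finite straight segment at perpendicular distance d = a/(2 tan(π/4)) = 0.1235 m from the centre, with end-angles ±π/4.
One side contributes B₁ = (μ₀I/4πd)·2 sin(π/4) = 2.60×10⁻⁵ T.
All 4 sides add in the same direction: B = 4 × 2.60×10⁻⁵ = 1.04×10⁻⁴ T.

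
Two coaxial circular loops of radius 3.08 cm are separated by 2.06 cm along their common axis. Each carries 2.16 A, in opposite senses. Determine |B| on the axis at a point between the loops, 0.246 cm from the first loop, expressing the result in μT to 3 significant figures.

Each loop contributes B = μ₀IR²/[2(R²+z²)^(3/2)] on the axis, with z measured from that loop.
Loop 1 (z = 0.00246 m): B₁ = 4.36×10⁻⁵ T. Loop 2 (z = 0.01814 m): B₂ = 2.82×10⁻⁵ T.
The fields oppose: B = |B₁ − B₂| = 1.55×10⁻⁵ T.

B ≈ 15.5 μT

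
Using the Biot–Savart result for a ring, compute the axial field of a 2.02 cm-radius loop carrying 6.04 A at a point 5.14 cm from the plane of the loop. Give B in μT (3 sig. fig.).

On the axis of a circular loop, B = μ₀IR² / [2(R²+z²)^(3/2)].
R² + z² = (0.0202)² + (0.0514)² = 0.00305 m², and (R²+z²)^(3/2) = 1.68×10⁻⁴ m³.
B = (4π×10⁻⁷ × 6.04 × 0.000408) / (2 × 1.68×10⁻⁴) = 9.19×10⁻⁶ T.

B ≈ 9.19 μT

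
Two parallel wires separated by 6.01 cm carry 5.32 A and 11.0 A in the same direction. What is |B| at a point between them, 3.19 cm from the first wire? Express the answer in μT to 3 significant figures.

Each long wire gives B = μ₀I/(2πd). Distances are d₁ = 0.0319 m and d₂ = 0.0282 m.
B₁ = 3.34×10⁻⁵ T, B₂ = 7.80×10⁻⁵ T.
Between parallel currents the two contributions point in opposite directions, so they subtract. B = |B₁ − B₂| = |3.34×10⁻⁵ − 7.80×10⁻⁵| = 4.47×10⁻⁵ T.

B ≈ 44.7 μT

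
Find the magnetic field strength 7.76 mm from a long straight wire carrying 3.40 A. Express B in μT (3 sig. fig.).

B ≈ 87.6 μT

For an infinitely long straight wire, B = μ₀I/(2πd).
B = (4π×10⁻⁷ × 3.40) / (2π × 0.00776) = 8.76×10⁻⁵ T.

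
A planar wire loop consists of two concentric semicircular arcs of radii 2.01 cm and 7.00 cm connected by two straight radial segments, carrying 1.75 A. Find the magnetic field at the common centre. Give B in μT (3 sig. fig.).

B ≈ 19.5 μT

The radial connectors point toward the centre, so dl × r̂ = 0 and they contribute nothing.
Each semicircle gives μ₀I/(4R): inner arc 2.74×10⁻⁵ T, outer arc 7.85×10⁻⁶ T.
The two arcs carry current in opposite angular senses, so their fields oppose: B = |2.74×10⁻⁵ − 7.85×10⁻⁶| = 1.95×10⁻⁵ T.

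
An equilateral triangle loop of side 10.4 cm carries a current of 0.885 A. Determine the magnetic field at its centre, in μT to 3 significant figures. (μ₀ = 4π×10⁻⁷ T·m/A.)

B ≈ 15.3 μT

Each side is a finite straight segment at perpendicular distance d = a/(2 tan(π/3)) = 0.03002 m from the centre, with end-angles ±π/3.
One side contributes B₁ = (μ₀I/4πd)·2 sin(π/3) = 5.11×10⁻⁶ T.
All 3 sides add in the same direction: B = 3 × 5.11×10⁻⁶ = 1.53×10⁻⁵ T.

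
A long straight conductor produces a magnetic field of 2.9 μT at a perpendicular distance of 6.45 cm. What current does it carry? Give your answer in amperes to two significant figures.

I ≈ 0.94 A

For a long straight wire B = μ₀I/(2πd), so I = 2πdB/μ₀.
I = 2π × 0.0645 × 2.90×10⁻⁶ / (4π×10⁻⁷) = 0.935 A.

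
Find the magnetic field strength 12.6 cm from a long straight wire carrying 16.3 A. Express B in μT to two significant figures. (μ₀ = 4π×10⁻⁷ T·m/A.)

B ≈ 26 μT

For an infinitely long straight wire, B = μ₀I/(2πd).
B = (4π×10⁻⁷ × 16.3) / (2π × 0.126) = 2.59×10⁻⁵ T.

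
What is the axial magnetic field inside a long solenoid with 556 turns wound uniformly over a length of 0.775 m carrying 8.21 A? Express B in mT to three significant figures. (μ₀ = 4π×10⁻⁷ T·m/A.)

Inside a long solenoid, B = μ₀nI with n = 717.4 turns/m.
B = 4π×10⁻⁷ × 717.4 × 8.21 = 7.40×10⁻³ T.

B ≈ 7.40 mT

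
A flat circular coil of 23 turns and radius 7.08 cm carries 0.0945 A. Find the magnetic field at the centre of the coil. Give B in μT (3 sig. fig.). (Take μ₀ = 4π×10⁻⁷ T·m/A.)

B ≈ 19.3 μT

For an N-turn flat coil, B = Nμ₀I/(2R) with R = 0.0708 m.
B = 23 × 8.39×10⁻⁷ T = 1.93×10⁻⁵ T.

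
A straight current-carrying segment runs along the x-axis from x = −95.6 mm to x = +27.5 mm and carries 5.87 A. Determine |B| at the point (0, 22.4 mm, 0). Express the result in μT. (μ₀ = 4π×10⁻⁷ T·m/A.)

B ≈ 45.8 μT

For a finite straight segment, B = (μ₀I/4πd)(sinθ₁ + sinθ₂), where θ₁, θ₂ are the angles from the perpendicular to each end.
The perpendicular distance is d = 0.0224 m; the end-offsets along the wire are a = 0.0956 m and b = 0.0275 m.
sinθ₁ = 0.0956/√(0.0956²+0.0224²) = 0.9736; sinθ₂ = 0.0275/√(0.0275²+0.0224²) = 0.7753.
B = (4π×10⁻⁷ × 5.87) / (4π × 0.0224) × (0.9736 + 0.7753) = 4.58×10⁻⁵ T.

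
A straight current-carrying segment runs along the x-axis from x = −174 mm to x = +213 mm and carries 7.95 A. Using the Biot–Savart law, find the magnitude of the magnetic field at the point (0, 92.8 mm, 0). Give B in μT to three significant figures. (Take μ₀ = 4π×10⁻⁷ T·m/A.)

For a finite straight segment, B = (μ₀I/4πd)(sinθ₁ + sinθ₂), where θ₁, θ₂ are the angles from the perpendicular to each end.
The perpendicular distance is d = 0.0928 m; the end-offsets along the wire are a = 0.174 m and b = 0.213 m.
sinθ₁ = 0.174/√(0.174²+0.0928²) = 0.8824; sinθ₂ = 0.213/√(0.213²+0.0928²) = 0.9168.
B = (4π×10⁻⁷ × 7.95) / (4π × 0.0928) × (0.8824 + 0.9168) = 1.54×10⁻⁵ T.

B ≈ 15.4 μT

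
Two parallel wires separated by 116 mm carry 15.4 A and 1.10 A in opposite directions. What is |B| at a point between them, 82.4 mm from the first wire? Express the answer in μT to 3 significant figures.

Each long wire gives B = μ₀I/(2πd). Distances are d₁ = 0.0824 m and d₂ = 0.0336 m.
B₁ = 3.74×10⁻⁵ T, B₂ = 6.55×10⁻⁶ T.
Between antiparallel currents both contributions point the same way, so they add. B = B₁ + B₂ = 3.74×10⁻⁵ + 6.55×10⁻⁶ = 4.39×10⁻⁵ T.

B ≈ 43.9 μT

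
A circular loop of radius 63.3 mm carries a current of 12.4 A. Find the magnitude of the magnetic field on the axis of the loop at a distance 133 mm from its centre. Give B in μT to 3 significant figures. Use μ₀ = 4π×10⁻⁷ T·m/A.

B ≈ 9.77 μT

On the axis of a circular loop, B = μ₀IR² / [2(R²+z²)^(3/2)].
R² + z² = (0.0633)² + (0.133)² = 0.0217 m², and (R²+z²)^(3/2) = 3.20×10⁻³ m³.
B = (4π×10⁻⁷ × 12.4 × 0.004007) / (2 × 3.20×10⁻³) = 9.77×10⁻⁶ T.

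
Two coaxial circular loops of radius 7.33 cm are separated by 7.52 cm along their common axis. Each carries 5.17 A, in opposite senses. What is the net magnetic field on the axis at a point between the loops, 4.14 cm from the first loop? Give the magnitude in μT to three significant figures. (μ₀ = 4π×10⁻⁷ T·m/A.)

Each loop contributes B = μ₀IR²/[2(R²+z²)^(3/2)] on the axis, with z measured from that loop.
Loop 1 (z = 0.0414 m): B₁ = 2.93×10⁻⁵ T. Loop 2 (z = 0.0338 m): B₂ = 3.32×10⁻⁵ T.
The fields oppose: B = |B₁ − B₂| = 3.93×10⁻⁶ T.

B ≈ 3.93 μT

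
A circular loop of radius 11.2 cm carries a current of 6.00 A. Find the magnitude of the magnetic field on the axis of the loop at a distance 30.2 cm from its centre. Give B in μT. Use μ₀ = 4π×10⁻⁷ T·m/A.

On the axis of a circular loop, B = μ₀IR² / [2(R²+z²)^(3/2)].
R² + z² = (0.112)² + (0.302)² = 0.1037 m², and (R²+z²)^(3/2) = 3.34×10⁻² m³.
B = (4π×10⁻⁷ × 6.00 × 0.01254) / (2 × 3.34×10⁻²) = 1.42×10⁻⁶ T.

B ≈ 1.42 μT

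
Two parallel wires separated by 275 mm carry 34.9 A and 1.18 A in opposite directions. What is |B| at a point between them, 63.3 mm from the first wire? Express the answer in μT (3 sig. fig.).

B ≈ 111 μT

Each long wire gives B = μ₀I/(2πd). Distances are d₁ = 0.0633 m and d₂ = 0.2117 m.
B₁ = 1.10×10⁻⁴ T, B₂ = 1.11×10⁻⁶ T.
Between antiparallel currents both contributions point the same way, so they add. B = B₁ + B₂ = 1.10×10⁻⁴ + 1.11×10⁻⁶ = 1.11×10⁻⁴ T.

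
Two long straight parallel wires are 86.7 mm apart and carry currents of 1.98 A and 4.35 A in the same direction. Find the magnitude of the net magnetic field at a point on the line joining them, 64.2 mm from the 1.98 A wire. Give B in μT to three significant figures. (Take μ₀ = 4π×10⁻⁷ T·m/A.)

B ≈ 32.5 μT

Each long wire gives B = μ₀I/(2πd). Distances are d₁ = 0.0642 m and d₂ = 0.0225 m.
B₁ = 6.17×10⁻⁶ T, B₂ = 3.87×10⁻⁵ T.
Between parallel currents the two contributions point in opposite directions, so they subtract. B = |B₁ − B₂| = |6.17×10⁻⁶ − 3.87×10⁻⁵| = 3.25×10⁻⁵ T.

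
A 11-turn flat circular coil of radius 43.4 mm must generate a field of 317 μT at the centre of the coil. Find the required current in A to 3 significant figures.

For an N-turn coil, B = Nμ₀I/(2R) with R = 0.0434 m, so I = 2RB/(Nμ₀) = 2 × 0.0434 × 3.17×10⁻⁴ / (11 × 4π×10⁻⁷) = 1.99 A.

I ≈ 1.99 A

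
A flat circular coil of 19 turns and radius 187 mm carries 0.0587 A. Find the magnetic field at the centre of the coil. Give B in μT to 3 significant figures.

For an N-turn flat coil, B = Nμ₀I/(2R) with R = 0.187 m.
B = 19 × 1.97×10⁻⁷ T = 3.75×10⁻⁶ T.

B ≈ 3.75 μT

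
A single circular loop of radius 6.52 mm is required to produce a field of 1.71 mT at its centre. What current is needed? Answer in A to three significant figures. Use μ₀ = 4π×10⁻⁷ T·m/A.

At the centre of a circular loop B = μ₀I/(2R), so I = 2RB/μ₀.
With R = 0.00652 m, I = 2 × 0.00652 × 1.71×10⁻³ / (4π×10⁻⁷) = 17.7 A.

I ≈ 17.7 A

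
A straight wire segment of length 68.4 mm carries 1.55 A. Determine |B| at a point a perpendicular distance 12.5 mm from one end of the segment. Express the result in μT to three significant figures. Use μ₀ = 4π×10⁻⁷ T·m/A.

For a finite straight segment, B = (μ₀I/4πd)(sinθ₁ + sinθ₂), where θ₁, θ₂ are the angles from the perpendicular to each end.
The perpendicular foot is at one end, so the two end-offsets along the wire are 0 and L = 0.0684 m.
sinθ₁ = 0/√(0²+0.0125²) = 0.0000; sinθ₂ = 0.0684/√(0.0684²+0.0125²) = 0.9837.
B = (4π×10⁻⁷ × 1.55) / (4π × 0.0125) × (0.0000 + 0.9837) = 1.22×10⁻⁵ T.

B ≈ 12.2 μT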